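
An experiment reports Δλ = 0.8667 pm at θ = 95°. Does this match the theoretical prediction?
No, inconsistent

Calculate the expected shift for θ = 95°:

Δλ_expected = λ_C(1 - cos(95°))
Δλ_expected = 2.4263 × (1 - cos(95°))
Δλ_expected = 2.4263 × 1.0872
Δλ_expected = 2.6378 pm

Given shift: 0.8667 pm
Expected shift: 2.6378 pm
Difference: 1.7711 pm

The values do not match. The given shift corresponds to θ ≈ 50.0°, not 95°.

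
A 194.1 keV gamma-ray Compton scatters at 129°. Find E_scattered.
119.8971 keV

First convert energy to wavelength:
λ = hc/E, with hc ≈ 1239.842 keV·pm (i.e. 1239.842 eV·nm)

For E = 194.1 keV = 194100 eV:
λ = 1239.842 keV·pm / 194.1 keV
λ = 6.3876 pm

Calculate the Compton shift:
Δλ = λ_C(1 - cos(129°)) = 2.4263 × 1.6293
Δλ = 3.9532 pm

Final wavelength:
λ' = 6.3876 + 3.9532 = 10.3409 pm

Final energy:
E' = hc/λ' = 1239.842 / 10.3409 = 119.8971 keV

(Intermediate values are shown rounded; full precision is carried through to the final answer.)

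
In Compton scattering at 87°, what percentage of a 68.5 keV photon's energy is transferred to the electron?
0.1127 (or 11.27%)

Calculate initial and final photon energies:

Initial: E₀ = 68.5 keV → λ₀ = 18.0999 pm
Compton shift: Δλ = 2.2993 pm
Final wavelength: λ' = 20.3992 pm
Final energy: E' = 60.7789 keV

Fractional energy loss:
(E₀ - E')/E₀ = (68.5000 - 60.7789)/68.5000
= 7.7211/68.5000
= 0.1127
= 11.27%

(Intermediate values are shown rounded; full precision is carried through to the final answer.)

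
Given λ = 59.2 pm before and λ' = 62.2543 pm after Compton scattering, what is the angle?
105.00°

First find the wavelength shift:
Δλ = λ' - λ = 62.2543 - 59.2 = 3.0543 pm

Using Δλ = λ_C(1 - cos θ), with λ_C = h/(m_e·c) ≈ 2.42631024 pm:
cos θ = 1 - Δλ/λ_C
cos θ = 1 - 3.0543/2.42631024
cos θ = -0.258825

θ = arccos(-0.258825)
θ = 105.00°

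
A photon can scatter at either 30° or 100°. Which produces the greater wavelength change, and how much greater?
100° produces the larger shift by a factor of 8.760

Calculate both shifts using Δλ = λ_C(1 - cos θ):

For θ₁ = 30°:
Δλ₁ = 2.4263 × (1 - cos(30°))
Δλ₁ = 2.4263 × 0.1340
Δλ₁ = 0.3251 pm

For θ₂ = 100°:
Δλ₂ = 2.4263 × (1 - cos(100°))
Δλ₂ = 2.4263 × 1.1736
Δλ₂ = 2.8476 pm

The 100° angle produces the larger shift.
Ratio: 2.8476/0.3251 = 8.760

(Intermediate values are shown rounded; full precision is carried through to the final answer.)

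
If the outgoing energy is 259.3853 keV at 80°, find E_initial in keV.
446.7999 keV

Convert final energy to wavelength (hc ≈ 1239.842 keV·pm):
λ' = hc/E' = 1239.842 / 259.3853 = 4.7799 pm

Calculate the Compton shift:
Δλ = λ_C(1 - cos(80°))
Δλ = 2.4263 × (1 - cos(80°))
Δλ = 2.0050 pm

Initial wavelength:
λ = λ' - Δλ = 4.7799 - 2.0050 = 2.7749 pm

Initial energy:
E = hc/λ = 1239.842 / 2.7749 = 446.7999 keV

(Intermediate values are shown rounded; full precision is carried through to the final answer.)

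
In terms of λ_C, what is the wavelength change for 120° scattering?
1.5000 λ_C

The Compton shift formula is:
Δλ = λ_C(1 - cos θ)

Dividing both sides by λ_C:
Δλ/λ_C = 1 - cos θ

For θ = 120°:
Δλ/λ_C = 1 - cos(120°)
Δλ/λ_C = 1 - -0.5000
Δλ/λ_C = 1.5000

This means the shift is 1.5000 × λ_C = 3.6395 pm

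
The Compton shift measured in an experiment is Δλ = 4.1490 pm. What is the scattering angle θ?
135.24°

From the Compton formula Δλ = λ_C(1 - cos θ), we can solve for θ:

cos θ = 1 - Δλ/λ_C

Given:
- Δλ = 4.1490 pm
- λ_C = h/(m_e·c) ≈ 2.42631024 pm

cos θ = 1 - 4.1490/2.42631024
cos θ = 1 - 1.710004
cos θ = -0.710004

θ = arccos(-0.710004)
θ = 135.24°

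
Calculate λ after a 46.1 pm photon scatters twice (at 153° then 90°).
53.1145 pm

Apply Compton shift twice:

First scattering at θ₁ = 153°:
Δλ₁ = λ_C(1 - cos(153°))
Δλ₁ = 2.4263 × 1.8910
Δλ₁ = 4.5882 pm

After first scattering:
λ₁ = 46.1 + 4.5882 = 50.6882 pm

Second scattering at θ₂ = 90°:
Δλ₂ = λ_C(1 - cos(90°))
Δλ₂ = 2.4263 × 1.0000
Δλ₂ = 2.4263 pm

Final wavelength:
λ₂ = 50.6882 + 2.4263 = 53.1145 pm

Total shift: Δλ_total = 4.5882 + 2.4263 = 7.0145 pm

(Intermediate values are shown rounded; full precision is carried through to the final answer.)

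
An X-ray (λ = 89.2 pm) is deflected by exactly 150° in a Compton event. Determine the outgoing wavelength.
93.7276 pm

Using the Compton formula: λ' = λ + λ_C(1 − cos θ)

For θ = 150°, cos θ = -√3/2 (exact) ≈ -0.8660, so:
1 − cos 150° = 1 − (-√3/2) ≈ 1.8660

Δλ = λ_C × 1.8660 = 2.4263 × 1.8660 = 4.5276 pm

λ' = 89.2 + 4.5276 = 93.7276 pm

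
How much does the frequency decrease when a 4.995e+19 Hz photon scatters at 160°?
2.195e+19 Hz (decrease)

Convert frequency to wavelength (c = 299792458 m/s):
λ₀ = c/f₀ = 299792458/4.995e+19 = 6.0018510e-12 m = 6.0019 pm

Calculate Compton shift:
Δλ = λ_C(1 - cos(160°)) = 4.7063 pm

Final wavelength:
λ' = λ₀ + Δλ = 6.0019 + 4.7063 = 10.7081 pm

Final frequency:
f' = c/λ' = 299792458/1.0708147e-11 = 2.7996670e+19 Hz

Frequency shift (decrease):
Δf = f₀ - f' = 4.995e+19 - 2.7996670e+19 = 2.195e+19 Hz

(Intermediate values are shown rounded; full precision is carried through to the final answer.)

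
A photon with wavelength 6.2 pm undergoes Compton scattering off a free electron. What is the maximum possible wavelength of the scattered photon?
11.0526 pm (at θ = 180°)

The Compton shift is Δλ = λ_C(1 − cos θ).

Since cos θ ranges from −1 to 1, the factor (1 − cos θ) ranges from 0 to 2; the maximum shift occurs at θ = 180° (backscattering):
Δλ_max = 2λ_C = 2 × 2.4263 pm = 4.8526 pm

Maximum scattered wavelength:
λ'_max = λ₀ + Δλ_max = 6.2 + 4.8526 = 11.0526 pm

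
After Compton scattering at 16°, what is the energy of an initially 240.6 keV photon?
236.2902 keV

First convert energy to wavelength:
λ = hc/E, with hc ≈ 1239.842 keV·pm (i.e. 1239.842 eV·nm)

For E = 240.6 keV = 240600 eV:
λ = 1239.842 keV·pm / 240.6 keV
λ = 5.1531 pm

Calculate the Compton shift:
Δλ = λ_C(1 - cos(16°)) = 2.4263 × 0.0387
Δλ = 0.0940 pm

Final wavelength:
λ' = 5.1531 + 0.0940 = 5.2471 pm

Final energy:
E' = hc/λ' = 1239.842 / 5.2471 = 236.2902 keV

(Intermediate values are shown rounded; full precision is carried through to the final answer.)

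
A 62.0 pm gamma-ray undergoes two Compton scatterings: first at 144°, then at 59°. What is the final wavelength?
67.5659 pm

Apply Compton shift twice:

First scattering at θ₁ = 144°:
Δλ₁ = λ_C(1 - cos(144°))
Δλ₁ = 2.4263 × 1.8090
Δλ₁ = 4.3892 pm

After first scattering:
λ₁ = 62.0 + 4.3892 = 66.3892 pm

Second scattering at θ₂ = 59°:
Δλ₂ = λ_C(1 - cos(59°))
Δλ₂ = 2.4263 × 0.4850
Δλ₂ = 1.1767 pm

Final wavelength:
λ₂ = 66.3892 + 1.1767 = 67.5659 pm

Total shift: Δλ_total = 4.3892 + 1.1767 = 5.5659 pm

(Intermediate values are shown rounded; full precision is carried through to the final answer.)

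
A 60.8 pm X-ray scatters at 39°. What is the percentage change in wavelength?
0.8893%

Calculate the Compton shift:
Δλ = λ_C(1 - cos(39°))
Δλ = 2.4263 × (1 - cos(39°))
Δλ = 2.4263 × 0.2229
Δλ = 0.5407 pm

Percentage change:
(Δλ/λ₀) × 100 = (0.5407/60.8) × 100
= 0.8893%

(Intermediate values are shown rounded; full precision is carried through to the final answer.)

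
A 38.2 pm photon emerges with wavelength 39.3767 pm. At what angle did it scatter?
59.00°

First find the wavelength shift:
Δλ = λ' - λ = 39.3767 - 38.2 = 1.1767 pm

Using Δλ = λ_C(1 - cos θ), with λ_C = h/(m_e·c) ≈ 2.42631024 pm:
cos θ = 1 - Δλ/λ_C
cos θ = 1 - 1.1767/2.42631024
cos θ = 0.515025

θ = arccos(0.515025)
θ = 59.00°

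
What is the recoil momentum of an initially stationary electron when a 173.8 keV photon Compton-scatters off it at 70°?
9.7804e-23 kg·m/s

The electron is initially at rest, so by conservation of momentum:
p⃗_e = p⃗₀ − p⃗'  (incident photon momentum minus scattered photon momentum)

Photon momentum magnitudes (p = h/λ = E/c):
λ₀ = hc/E₀ = 7.1337 pm → p₀ = h/λ₀ = 9.2884e-23 kg·m/s
Δλ = λ_C(1 − cos 70°) = 1.5965 pm
λ' = 8.7302 pm → p' = h/λ' = 7.5898e-23 kg·m/s

The scattered photon makes angle θ = 70° with the incident direction, so by the law of cosines:
|p⃗_e|² = p₀² + p'² − 2p₀p'cos θ
|p⃗_e|² = (9.2884e-23)² + (7.5898e-23)² − 2·9.2884e-23·7.5898e-23·cos(70°)
|p⃗_e| = 9.7804e-23 kg·m/s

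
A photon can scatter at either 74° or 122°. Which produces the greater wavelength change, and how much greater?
122° produces the larger shift by a factor of 2.112

Calculate both shifts using Δλ = λ_C(1 - cos θ):

For θ₁ = 74°:
Δλ₁ = 2.4263 × (1 - cos(74°))
Δλ₁ = 2.4263 × 0.7244
Δλ₁ = 1.7575 pm

For θ₂ = 122°:
Δλ₂ = 2.4263 × (1 - cos(122°))
Δλ₂ = 2.4263 × 1.5299
Δλ₂ = 3.7121 pm

The 122° angle produces the larger shift.
Ratio: 3.7121/1.7575 = 2.112

(Intermediate values are shown rounded; full precision is carried through to the final answer.)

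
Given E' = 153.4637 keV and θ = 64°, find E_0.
184.6000 keV

Convert final energy to wavelength (hc ≈ 1239.842 keV·pm):
λ' = hc/E' = 1239.842 / 153.4637 = 8.0791 pm

Calculate the Compton shift:
Δλ = λ_C(1 - cos(64°))
Δλ = 2.4263 × (1 - cos(64°))
Δλ = 1.3627 pm

Initial wavelength:
λ = λ' - Δλ = 8.0791 - 1.3627 = 6.7164 pm

Initial energy:
E = hc/λ = 1239.842 / 6.7164 = 184.6000 keV

(Intermediate values are shown rounded; full precision is carried through to the final answer.)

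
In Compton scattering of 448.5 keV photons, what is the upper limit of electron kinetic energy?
285.7278 keV

Maximum energy transfer occurs at θ = 180° (backscattering).

Initial photon: E₀ = 448.5 keV → λ₀ = 2.7644 pm

Maximum Compton shift (at 180°):
Δλ_max = 2λ_C = 2 × 2.4263 = 4.8526 pm

Final wavelength:
λ' = 2.7644 + 4.8526 = 7.6170 pm

Minimum photon energy (maximum energy to electron):
E'_min = hc/λ' = 162.7722 keV

Maximum electron kinetic energy:
K_max = E₀ - E'_min = 448.5000 - 162.7722 = 285.7278 keV

(Intermediate values are shown rounded; full precision is carried through to the final answer.)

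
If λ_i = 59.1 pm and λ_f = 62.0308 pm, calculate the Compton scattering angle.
102.00°

First find the wavelength shift:
Δλ = λ' - λ = 62.0308 - 59.1 = 2.9308 pm

Using Δλ = λ_C(1 - cos θ), with λ_C = h/(m_e·c) ≈ 2.42631024 pm:
cos θ = 1 - Δλ/λ_C
cos θ = 1 - 2.9308/2.42631024
cos θ = -0.207925

θ = arccos(-0.207925)
θ = 102.00°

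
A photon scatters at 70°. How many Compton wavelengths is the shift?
0.6580 λ_C

The Compton shift formula is:
Δλ = λ_C(1 - cos θ)

Dividing both sides by λ_C:
Δλ/λ_C = 1 - cos θ

For θ = 70°:
Δλ/λ_C = 1 - cos(70°)
Δλ/λ_C = 1 - 0.3420
Δλ/λ_C = 0.6580

This means the shift is 0.6580 × λ_C = 1.5965 pm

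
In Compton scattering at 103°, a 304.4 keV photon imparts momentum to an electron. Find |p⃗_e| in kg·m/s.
2.0541e-22 kg·m/s

The electron is initially at rest, so by conservation of momentum:
p⃗_e = p⃗₀ − p⃗'  (incident photon momentum minus scattered photon momentum)

Photon momentum magnitudes (p = h/λ = E/c):
λ₀ = hc/E₀ = 4.0731 pm → p₀ = h/λ₀ = 1.6268e-22 kg·m/s
Δλ = λ_C(1 − cos 103°) = 2.9721 pm
λ' = 7.0452 pm → p' = h/λ' = 9.4051e-23 kg·m/s

The scattered photon makes angle θ = 103° with the incident direction, so by the law of cosines:
|p⃗_e|² = p₀² + p'² − 2p₀p'cos θ
|p⃗_e|² = (1.6268e-22)² + (9.4051e-23)² − 2·1.6268e-22·9.4051e-23·cos(103°)
|p⃗_e| = 2.0541e-22 kg·m/s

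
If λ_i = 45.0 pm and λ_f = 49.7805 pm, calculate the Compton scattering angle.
166.00°

First find the wavelength shift:
Δλ = λ' - λ = 49.7805 - 45.0 = 4.7805 pm

Using Δλ = λ_C(1 - cos θ), with λ_C = h/(m_e·c) ≈ 2.42631024 pm:
cos θ = 1 - Δλ/λ_C
cos θ = 1 - 4.7805/2.42631024
cos θ = -0.970276

θ = arccos(-0.970276)
θ = 166.00°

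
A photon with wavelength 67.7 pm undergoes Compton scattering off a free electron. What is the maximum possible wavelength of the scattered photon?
72.5526 pm (at θ = 180°)

The Compton shift is Δλ = λ_C(1 − cos θ).

Since cos θ ranges from −1 to 1, the factor (1 − cos θ) ranges from 0 to 2; the maximum shift occurs at θ = 180° (backscattering):
Δλ_max = 2λ_C = 2 × 2.4263 pm = 4.8526 pm

Maximum scattered wavelength:
λ'_max = λ₀ + Δλ_max = 67.7 + 4.8526 = 72.5526 pm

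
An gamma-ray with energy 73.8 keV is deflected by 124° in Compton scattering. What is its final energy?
60.2359 keV

First convert energy to wavelength:
λ = hc/E, with hc ≈ 1239.842 keV·pm (i.e. 1239.842 eV·nm)

For E = 73.8 keV = 73800 eV:
λ = 1239.842 keV·pm / 73.8 keV
λ = 16.8000 pm

Calculate the Compton shift:
Δλ = λ_C(1 - cos(124°)) = 2.4263 × 1.5592
Δλ = 3.7831 pm

Final wavelength:
λ' = 16.8000 + 3.7831 = 20.5831 pm

Final energy:
E' = hc/λ' = 1239.842 / 20.5831 = 60.2359 keV

(Intermediate values are shown rounded; full precision is carried through to the final answer.)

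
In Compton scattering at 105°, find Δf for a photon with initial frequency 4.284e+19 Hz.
1.302e+19 Hz (decrease)

Convert frequency to wavelength (c = 299792458 m/s):
λ₀ = c/f₀ = 299792458/4.284e+19 = 6.9979565e-12 m = 6.9980 pm

Calculate Compton shift:
Δλ = λ_C(1 - cos(105°)) = 3.0543 pm

Final wavelength:
λ' = λ₀ + Δλ = 6.9980 + 3.0543 = 10.0522 pm

Final frequency:
f' = c/λ' = 299792458/1.0052242e-11 = 2.9823442e+19 Hz

Frequency shift (decrease):
Δf = f₀ - f' = 4.284e+19 - 2.9823442e+19 = 1.302e+19 Hz

(Intermediate values are shown rounded; full precision is carried through to the final answer.)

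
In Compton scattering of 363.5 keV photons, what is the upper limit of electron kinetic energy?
213.4610 keV

Maximum energy transfer occurs at θ = 180° (backscattering).

Initial photon: E₀ = 363.5 keV → λ₀ = 3.4108 pm

Maximum Compton shift (at 180°):
Δλ_max = 2λ_C = 2 × 2.4263 = 4.8526 pm

Final wavelength:
λ' = 3.4108 + 4.8526 = 8.2635 pm

Minimum photon energy (maximum energy to electron):
E'_min = hc/λ' = 150.0390 keV

Maximum electron kinetic energy:
K_max = E₀ - E'_min = 363.5000 - 150.0390 = 213.4610 keV

(Intermediate values are shown rounded; full precision is carried through to the final answer.)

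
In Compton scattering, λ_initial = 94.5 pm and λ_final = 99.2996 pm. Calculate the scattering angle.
168.00°

First find the wavelength shift:
Δλ = λ' - λ = 99.2996 - 94.5 = 4.7996 pm

Using Δλ = λ_C(1 - cos θ), with λ_C = h/(m_e·c) ≈ 2.42631024 pm:
cos θ = 1 - Δλ/λ_C
cos θ = 1 - 4.7996/2.42631024
cos θ = -0.978148

θ = arccos(-0.978148)
θ = 168.00°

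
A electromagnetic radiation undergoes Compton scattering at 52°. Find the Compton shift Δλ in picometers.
0.9325 pm

Using the Compton scattering formula:
Δλ = λ_C(1 - cos θ)

where λ_C = h/(m_e·c) ≈ 2.4263 pm is the Compton wavelength of an electron.

For θ = 52°:
cos(52°) = 0.6157
1 - cos(52°) = 0.3843

Δλ = 2.4263 × 0.3843
Δλ = 0.9325 pm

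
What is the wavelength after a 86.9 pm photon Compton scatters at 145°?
91.3138 pm

Using the Compton scattering formula:
λ' = λ + Δλ = λ + λ_C(1 - cos θ)

Given:
- Initial wavelength λ = 86.9 pm
- Scattering angle θ = 145°
- Compton wavelength λ_C ≈ 2.4263 pm

Calculate the shift:
Δλ = 2.4263 × (1 - cos(145°))
Δλ = 2.4263 × 1.8192
Δλ = 4.4138 pm

Final wavelength:
λ' = 86.9 + 4.4138 = 91.3138 pm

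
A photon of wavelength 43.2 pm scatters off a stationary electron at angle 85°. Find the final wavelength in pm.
45.4148 pm

Using the Compton scattering formula:
λ' = λ + Δλ = λ + λ_C(1 - cos θ)

Given:
- Initial wavelength λ = 43.2 pm
- Scattering angle θ = 85°
- Compton wavelength λ_C ≈ 2.4263 pm

Calculate the shift:
Δλ = 2.4263 × (1 - cos(85°))
Δλ = 2.4263 × 0.9128
Δλ = 2.2148 pm

Final wavelength:
λ' = 43.2 + 2.2148 = 45.4148 pm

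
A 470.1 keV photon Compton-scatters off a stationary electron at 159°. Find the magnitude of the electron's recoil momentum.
3.3720e-22 kg·m/s

The electron is initially at rest, so by conservation of momentum:
p⃗_e = p⃗₀ − p⃗'  (incident photon momentum minus scattered photon momentum)

Photon momentum magnitudes (p = h/λ = E/c):
λ₀ = hc/E₀ = 2.6374 pm → p₀ = h/λ₀ = 2.5123e-22 kg·m/s
Δλ = λ_C(1 − cos 159°) = 4.6915 pm
λ' = 7.3289 pm → p' = h/λ' = 9.0411e-23 kg·m/s

The scattered photon makes angle θ = 159° with the incident direction, so by the law of cosines:
|p⃗_e|² = p₀² + p'² − 2p₀p'cos θ
|p⃗_e|² = (2.5123e-22)² + (9.0411e-23)² − 2·2.5123e-22·9.0411e-23·cos(159°)
|p⃗_e| = 3.3720e-22 kg·m/s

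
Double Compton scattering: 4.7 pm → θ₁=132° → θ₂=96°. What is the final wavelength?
11.4298 pm

Apply Compton shift twice:

First scattering at θ₁ = 132°:
Δλ₁ = λ_C(1 - cos(132°))
Δλ₁ = 2.4263 × 1.6691
Δλ₁ = 4.0498 pm

After first scattering:
λ₁ = 4.7 + 4.0498 = 8.7498 pm

Second scattering at θ₂ = 96°:
Δλ₂ = λ_C(1 - cos(96°))
Δλ₂ = 2.4263 × 1.1045
Δλ₂ = 2.6799 pm

Final wavelength:
λ₂ = 8.7498 + 2.6799 = 11.4298 pm

Total shift: Δλ_total = 4.0498 + 2.6799 = 6.7298 pm

(Intermediate values are shown rounded; full precision is carried through to the final answer.)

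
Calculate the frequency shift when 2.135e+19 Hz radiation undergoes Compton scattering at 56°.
1.511e+18 Hz (decrease)

Convert frequency to wavelength (c = 299792458 m/s):
λ₀ = c/f₀ = 299792458/2.135e+19 = 1.4041801e-11 m = 14.0418 pm

Calculate Compton shift:
Δλ = λ_C(1 - cos(56°)) = 1.0695 pm

Final wavelength:
λ' = λ₀ + Δλ = 14.0418 + 1.0695 = 15.1113 pm

Final frequency:
f' = c/λ' = 299792458/1.5111336e-11 = 1.9838911e+19 Hz

Frequency shift (decrease):
Δf = f₀ - f' = 2.135e+19 - 1.9838911e+19 = 1.511e+18 Hz

(Intermediate values are shown rounded; full precision is carried through to the final answer.)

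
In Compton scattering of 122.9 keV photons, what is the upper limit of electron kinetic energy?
39.9166 keV

Maximum energy transfer occurs at θ = 180° (backscattering).

Initial photon: E₀ = 122.9 keV → λ₀ = 10.0882 pm

Maximum Compton shift (at 180°):
Δλ_max = 2λ_C = 2 × 2.4263 = 4.8526 pm

Final wavelength:
λ' = 10.0882 + 4.8526 = 14.9408 pm

Minimum photon energy (maximum energy to electron):
E'_min = hc/λ' = 82.9834 keV

Maximum electron kinetic energy:
K_max = E₀ - E'_min = 122.9000 - 82.9834 = 39.9166 keV

(Intermediate values are shown rounded; full precision is carried through to the final answer.)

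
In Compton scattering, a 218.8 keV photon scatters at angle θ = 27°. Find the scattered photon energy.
209.0441 keV

First convert energy to wavelength:
λ = hc/E, with hc ≈ 1239.842 keV·pm (i.e. 1239.842 eV·nm)

For E = 218.8 keV = 218800 eV:
λ = 1239.842 keV·pm / 218.8 keV
λ = 5.6666 pm

Calculate the Compton shift:
Δλ = λ_C(1 - cos(27°)) = 2.4263 × 0.1090
Δλ = 0.2645 pm

Final wavelength:
λ' = 5.6666 + 0.2645 = 5.9310 pm

Final energy:
E' = hc/λ' = 1239.842 / 5.9310 = 209.0441 keV

(Intermediate values are shown rounded; full precision is carried through to the final answer.)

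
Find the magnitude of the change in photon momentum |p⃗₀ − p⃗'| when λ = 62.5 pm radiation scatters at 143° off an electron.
1.9453e-23 kg·m/s

Photon momentum magnitude is p = h/λ.

Initial momentum:
p₀ = h/λ = 6.6261e-34/6.2500e-11 = 1.0602e-23 kg·m/s

After scattering:
λ' = λ + Δλ = 62.5 + 4.3640 = 66.8640 pm
p' = h/λ' = 6.6261e-34/6.6864e-11 = 9.9098e-24 kg·m/s

Momentum is a vector; the scattered photon's direction makes angle θ = 143° with the incident direction. The magnitude of the vector change Δp⃗ = p⃗₀ − p⃗' is found from the law of cosines:
|Δp⃗|² = p₀² + p'² − 2p₀p'cos θ
|Δp⃗|² = (1.0602e-23)² + (9.9098e-24)² − 2·1.0602e-23·9.9098e-24·cos(143°)
|Δp⃗| = 1.9453e-23 kg·m/s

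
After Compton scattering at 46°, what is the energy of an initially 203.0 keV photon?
181.0398 keV

First convert energy to wavelength:
λ = hc/E, with hc ≈ 1239.842 keV·pm (i.e. 1239.842 eV·nm)

For E = 203.0 keV = 203000 eV:
λ = 1239.842 keV·pm / 203.0 keV
λ = 6.1076 pm

Calculate the Compton shift:
Δλ = λ_C(1 - cos(46°)) = 2.4263 × 0.3053
Δλ = 0.7409 pm

Final wavelength:
λ' = 6.1076 + 0.7409 = 6.8484 pm

Final energy:
E' = hc/λ' = 1239.842 / 6.8484 = 181.0398 keV

(Intermediate values are shown rounded; full precision is carried through to the final answer.)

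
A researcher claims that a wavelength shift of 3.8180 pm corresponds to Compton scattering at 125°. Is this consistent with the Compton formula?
Yes, consistent

Calculate the expected shift for θ = 125°:

Δλ_expected = λ_C(1 - cos(125°))
Δλ_expected = 2.4263 × (1 - cos(125°))
Δλ_expected = 2.4263 × 1.5736
Δλ_expected = 3.8180 pm

Given shift: 3.8180 pm
Expected shift: 3.8180 pm
Difference: 0.0000 pm

The values match. This is consistent with Compton scattering at the stated angle.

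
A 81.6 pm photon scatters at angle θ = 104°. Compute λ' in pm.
84.6133 pm

Using the Compton scattering formula:
λ' = λ + Δλ = λ + λ_C(1 - cos θ)

Given:
- Initial wavelength λ = 81.6 pm
- Scattering angle θ = 104°
- Compton wavelength λ_C ≈ 2.4263 pm

Calculate the shift:
Δλ = 2.4263 × (1 - cos(104°))
Δλ = 2.4263 × 1.2419
Δλ = 3.0133 pm

Final wavelength:
λ' = 81.6 + 3.0133 = 84.6133 pm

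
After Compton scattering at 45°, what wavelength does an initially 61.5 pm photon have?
62.2106 pm

Using the Compton formula: λ' = λ + λ_C(1 − cos θ)

For θ = 45°, cos θ = √2/2 (exact) ≈ 0.7071, so:
1 − cos 45° = 1 − (√2/2) ≈ 0.2929

Δλ = λ_C × 0.2929 = 2.4263 × 0.2929 = 0.7106 pm

λ' = 61.5 + 0.7106 = 62.2106 pm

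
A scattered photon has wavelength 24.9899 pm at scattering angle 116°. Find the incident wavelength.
21.5000 pm

From λ' = λ + Δλ, we have λ = λ' - Δλ

First calculate the Compton shift:
Δλ = λ_C(1 - cos θ)
Δλ = 2.4263 × (1 - cos(116°))
Δλ = 2.4263 × 1.4384
Δλ = 3.4899 pm

Initial wavelength:
λ = λ' - Δλ
λ = 24.9899 - 3.4899
λ = 21.5000 pm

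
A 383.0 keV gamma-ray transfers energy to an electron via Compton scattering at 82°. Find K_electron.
150.2016 keV

By energy conservation: K_e = E_initial - E_final

First find the scattered photon energy:
Initial wavelength: λ = hc/E = 3.2372 pm
Compton shift: Δλ = λ_C(1 - cos(82°)) = 2.0886 pm
Final wavelength: λ' = 3.2372 + 2.0886 = 5.3258 pm
Final photon energy: E' = hc/λ' = 232.7984 keV

Electron kinetic energy:
K_e = E - E' = 383.0000 - 232.7984 = 150.2016 keV

(Intermediate values are shown rounded; full precision is carried through to the final answer.)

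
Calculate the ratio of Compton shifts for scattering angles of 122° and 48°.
122° produces the larger shift by a factor of 4.624

Calculate both shifts using Δλ = λ_C(1 - cos θ):

For θ₁ = 48°:
Δλ₁ = 2.4263 × (1 - cos(48°))
Δλ₁ = 2.4263 × 0.3309
Δλ₁ = 0.8028 pm

For θ₂ = 122°:
Δλ₂ = 2.4263 × (1 - cos(122°))
Δλ₂ = 2.4263 × 1.5299
Δλ₂ = 3.7121 pm

The 122° angle produces the larger shift.
Ratio: 3.7121/0.8028 = 4.624

(Intermediate values are shown rounded; full precision is carried through to the final answer.)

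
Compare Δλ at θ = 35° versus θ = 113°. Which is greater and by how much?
113° produces the larger shift by a factor of 7.690

Calculate both shifts using Δλ = λ_C(1 - cos θ):

For θ₁ = 35°:
Δλ₁ = 2.4263 × (1 - cos(35°))
Δλ₁ = 2.4263 × 0.1808
Δλ₁ = 0.4388 pm

For θ₂ = 113°:
Δλ₂ = 2.4263 × (1 - cos(113°))
Δλ₂ = 2.4263 × 1.3907
Δλ₂ = 3.3743 pm

The 113° angle produces the larger shift.
Ratio: 3.3743/0.4388 = 7.690

(Intermediate values are shown rounded; full precision is carried through to the final answer.)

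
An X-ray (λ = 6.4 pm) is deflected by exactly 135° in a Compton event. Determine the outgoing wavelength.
10.5420 pm

Using the Compton formula: λ' = λ + λ_C(1 − cos θ)

For θ = 135°, cos θ = -√2/2 (exact) ≈ -0.7071, so:
1 − cos 135° = 1 − (-√2/2) ≈ 1.7071

Δλ = λ_C × 1.7071 = 2.4263 × 1.7071 = 4.1420 pm

λ' = 6.4 + 4.1420 = 10.5420 pm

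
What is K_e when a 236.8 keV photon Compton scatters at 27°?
11.3853 keV

By energy conservation: K_e = E_initial - E_final

First find the scattered photon energy:
Initial wavelength: λ = hc/E = 5.2358 pm
Compton shift: Δλ = λ_C(1 - cos(27°)) = 0.2645 pm
Final wavelength: λ' = 5.2358 + 0.2645 = 5.5003 pm
Final photon energy: E' = hc/λ' = 225.4147 keV

Electron kinetic energy:
K_e = E - E' = 236.8000 - 225.4147 = 11.3853 keV

(Intermediate values are shown rounded; full precision is carried through to the final answer.)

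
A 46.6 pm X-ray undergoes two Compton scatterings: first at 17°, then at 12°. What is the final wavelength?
46.7590 pm

Apply Compton shift twice:

First scattering at θ₁ = 17°:
Δλ₁ = λ_C(1 - cos(17°))
Δλ₁ = 2.4263 × 0.0437
Δλ₁ = 0.1060 pm

After first scattering:
λ₁ = 46.6 + 0.1060 = 46.7060 pm

Second scattering at θ₂ = 12°:
Δλ₂ = λ_C(1 - cos(12°))
Δλ₂ = 2.4263 × 0.0219
Δλ₂ = 0.0530 pm

Final wavelength:
λ₂ = 46.7060 + 0.0530 = 46.7590 pm

Total shift: Δλ_total = 0.1060 + 0.0530 = 0.1590 pm

(Intermediate values are shown rounded; full precision is carried through to the final answer.)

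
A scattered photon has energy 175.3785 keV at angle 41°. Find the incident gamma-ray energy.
191.5000 keV

Convert final energy to wavelength (hc ≈ 1239.842 keV·pm):
λ' = hc/E' = 1239.842 / 175.3785 = 7.0695 pm

Calculate the Compton shift:
Δλ = λ_C(1 - cos(41°))
Δλ = 2.4263 × (1 - cos(41°))
Δλ = 0.5952 pm

Initial wavelength:
λ = λ' - Δλ = 7.0695 - 0.5952 = 6.4744 pm

Initial energy:
E = hc/λ = 1239.842 / 6.4744 = 191.5000 keV

(Intermediate values are shown rounded; full precision is carried through to the final answer.)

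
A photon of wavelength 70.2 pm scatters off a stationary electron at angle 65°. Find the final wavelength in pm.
71.6009 pm

Using the Compton scattering formula:
λ' = λ + Δλ = λ + λ_C(1 - cos θ)

Given:
- Initial wavelength λ = 70.2 pm
- Scattering angle θ = 65°
- Compton wavelength λ_C ≈ 2.4263 pm

Calculate the shift:
Δλ = 2.4263 × (1 - cos(65°))
Δλ = 2.4263 × 0.5774
Δλ = 1.4009 pm

Final wavelength:
λ' = 70.2 + 1.4009 = 71.6009 pm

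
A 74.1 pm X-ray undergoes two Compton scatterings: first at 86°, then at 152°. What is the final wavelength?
80.9257 pm

Apply Compton shift twice:

First scattering at θ₁ = 86°:
Δλ₁ = λ_C(1 - cos(86°))
Δλ₁ = 2.4263 × 0.9302
Δλ₁ = 2.2571 pm

After first scattering:
λ₁ = 74.1 + 2.2571 = 76.3571 pm

Second scattering at θ₂ = 152°:
Δλ₂ = λ_C(1 - cos(152°))
Δλ₂ = 2.4263 × 1.8829
Δλ₂ = 4.5686 pm

Final wavelength:
λ₂ = 76.3571 + 4.5686 = 80.9257 pm

Total shift: Δλ_total = 2.2571 + 4.5686 = 6.8257 pm

(Intermediate values are shown rounded; full precision is carried through to the final answer.)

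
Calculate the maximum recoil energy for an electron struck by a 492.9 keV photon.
324.6266 keV

Maximum energy transfer occurs at θ = 180° (backscattering).

Initial photon: E₀ = 492.9 keV → λ₀ = 2.5154 pm

Maximum Compton shift (at 180°):
Δλ_max = 2λ_C = 2 × 2.4263 = 4.8526 pm

Final wavelength:
λ' = 2.5154 + 4.8526 = 7.3680 pm

Minimum photon energy (maximum energy to electron):
E'_min = hc/λ' = 168.2734 keV

Maximum electron kinetic energy:
K_max = E₀ - E'_min = 492.9000 - 168.2734 = 324.6266 keV

(Intermediate values are shown rounded; full precision is carried through to the final answer.)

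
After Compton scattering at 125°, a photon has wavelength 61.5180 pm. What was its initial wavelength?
57.7000 pm

From λ' = λ + Δλ, we have λ = λ' - Δλ

First calculate the Compton shift:
Δλ = λ_C(1 - cos θ)
Δλ = 2.4263 × (1 - cos(125°))
Δλ = 2.4263 × 1.5736
Δλ = 3.8180 pm

Initial wavelength:
λ = λ' - Δλ
λ = 61.5180 - 3.8180
λ = 57.7000 pm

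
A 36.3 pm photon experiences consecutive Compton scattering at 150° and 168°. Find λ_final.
45.6272 pm

Apply Compton shift twice:

First scattering at θ₁ = 150°:
Δλ₁ = λ_C(1 - cos(150°))
Δλ₁ = 2.4263 × 1.8660
Δλ₁ = 4.5276 pm

After first scattering:
λ₁ = 36.3 + 4.5276 = 40.8276 pm

Second scattering at θ₂ = 168°:
Δλ₂ = λ_C(1 - cos(168°))
Δλ₂ = 2.4263 × 1.9781
Δλ₂ = 4.7996 pm

Final wavelength:
λ₂ = 40.8276 + 4.7996 = 45.6272 pm

Total shift: Δλ_total = 4.5276 + 4.7996 = 9.3272 pm

(Intermediate values are shown rounded; full precision is carried through to the final answer.)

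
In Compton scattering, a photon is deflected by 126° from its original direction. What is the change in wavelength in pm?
3.8525 pm

Using the Compton scattering formula:
Δλ = λ_C(1 - cos θ)

where λ_C = h/(m_e·c) ≈ 2.4263 pm is the Compton wavelength of an electron.

For θ = 126°:
cos(126°) = -0.5878
1 - cos(126°) = 1.5878

Δλ = 2.4263 × 1.5878
Δλ = 3.8525 pm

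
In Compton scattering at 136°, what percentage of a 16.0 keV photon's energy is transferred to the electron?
0.0511 (or 5.11%)

Calculate initial and final photon energies:

Initial: E₀ = 16.0 keV → λ₀ = 77.4901 pm
Compton shift: Δλ = 4.1717 pm
Final wavelength: λ' = 81.6618 pm
Final energy: E' = 15.1826 keV

Fractional energy loss:
(E₀ - E')/E₀ = (16.0000 - 15.1826)/16.0000
= 0.8174/16.0000
= 0.0511
= 5.11%

(Intermediate values are shown rounded; full precision is carried through to the final answer.)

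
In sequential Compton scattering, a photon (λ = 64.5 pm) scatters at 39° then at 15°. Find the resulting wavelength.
65.1234 pm

Apply Compton shift twice:

First scattering at θ₁ = 39°:
Δλ₁ = λ_C(1 - cos(39°))
Δλ₁ = 2.4263 × 0.2229
Δλ₁ = 0.5407 pm

After first scattering:
λ₁ = 64.5 + 0.5407 = 65.0407 pm

Second scattering at θ₂ = 15°:
Δλ₂ = λ_C(1 - cos(15°))
Δλ₂ = 2.4263 × 0.0341
Δλ₂ = 0.0827 pm

Final wavelength:
λ₂ = 65.0407 + 0.0827 = 65.1234 pm

Total shift: Δλ_total = 0.5407 + 0.0827 = 0.6234 pm

(Intermediate values are shown rounded; full precision is carried through to the final answer.)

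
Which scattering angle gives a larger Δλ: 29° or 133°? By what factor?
133° produces the larger shift by a factor of 13.415

Calculate both shifts using Δλ = λ_C(1 - cos θ):

For θ₁ = 29°:
Δλ₁ = 2.4263 × (1 - cos(29°))
Δλ₁ = 2.4263 × 0.1254
Δλ₁ = 0.3042 pm

For θ₂ = 133°:
Δλ₂ = 2.4263 × (1 - cos(133°))
Δλ₂ = 2.4263 × 1.6820
Δλ₂ = 4.0810 pm

The 133° angle produces the larger shift.
Ratio: 4.0810/0.3042 = 13.415

(Intermediate values are shown rounded; full precision is carried through to the final answer.)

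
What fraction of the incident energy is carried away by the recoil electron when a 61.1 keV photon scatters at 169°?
0.1916 (or 19.16%)

Calculate initial and final photon energies:

Initial: E₀ = 61.1 keV → λ₀ = 20.2920 pm
Compton shift: Δλ = 4.8080 pm
Final wavelength: λ' = 25.1001 pm
Final energy: E' = 49.3960 keV

Fractional energy loss:
(E₀ - E')/E₀ = (61.1000 - 49.3960)/61.1000
= 11.7040/61.1000
= 0.1916
= 19.16%

(Intermediate values are shown rounded; full precision is carried through to the final answer.)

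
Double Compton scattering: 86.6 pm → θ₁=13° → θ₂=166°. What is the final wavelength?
91.4427 pm

Apply Compton shift twice:

First scattering at θ₁ = 13°:
Δλ₁ = λ_C(1 - cos(13°))
Δλ₁ = 2.4263 × 0.0256
Δλ₁ = 0.0622 pm

After first scattering:
λ₁ = 86.6 + 0.0622 = 86.6622 pm

Second scattering at θ₂ = 166°:
Δλ₂ = λ_C(1 - cos(166°))
Δλ₂ = 2.4263 × 1.9703
Δλ₂ = 4.7805 pm

Final wavelength:
λ₂ = 86.6622 + 4.7805 = 91.4427 pm

Total shift: Δλ_total = 0.0622 + 4.7805 = 4.8427 pm

(Intermediate values are shown rounded; full precision is carried through to the final answer.)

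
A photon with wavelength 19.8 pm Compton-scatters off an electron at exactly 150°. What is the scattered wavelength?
24.3276 pm

Using the Compton formula: λ' = λ + λ_C(1 − cos θ)

For θ = 150°, cos θ = -√3/2 (exact) ≈ -0.8660, so:
1 − cos 150° = 1 − (-√3/2) ≈ 1.8660

Δλ = λ_C × 1.8660 = 2.4263 × 1.8660 = 4.5276 pm

λ' = 19.8 + 4.5276 = 24.3276 pm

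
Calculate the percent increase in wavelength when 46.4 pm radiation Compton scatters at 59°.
2.5359%

Calculate the Compton shift:
Δλ = λ_C(1 - cos(59°))
Δλ = 2.4263 × (1 - cos(59°))
Δλ = 2.4263 × 0.4850
Δλ = 1.1767 pm

Percentage change:
(Δλ/λ₀) × 100 = (1.1767/46.4) × 100
= 2.5359%

(Intermediate values are shown rounded; full precision is carried through to the final answer.)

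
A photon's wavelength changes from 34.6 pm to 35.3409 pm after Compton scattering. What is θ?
46.00°

First find the wavelength shift:
Δλ = λ' - λ = 35.3409 - 34.6 = 0.7409 pm

Using Δλ = λ_C(1 - cos θ), with λ_C = h/(m_e·c) ≈ 2.42631024 pm:
cos θ = 1 - Δλ/λ_C
cos θ = 1 - 0.7409/2.42631024
cos θ = 0.694639

θ = arccos(0.694639)
θ = 46.00°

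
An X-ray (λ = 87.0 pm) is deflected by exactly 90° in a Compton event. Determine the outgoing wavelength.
89.4263 pm

Using the Compton formula: λ' = λ + λ_C(1 − cos θ)

For θ = 90°, cos θ = 0 (exact) = 0.0000, so:
1 − cos 90° = 1 − (0) = 1.0000

Δλ = λ_C × 1.0000 = 2.4263 × 1.0000 = 2.4263 pm

λ' = 87.0 + 2.4263 = 89.4263 pm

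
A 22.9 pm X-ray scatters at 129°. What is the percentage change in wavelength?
17.2630%

Calculate the Compton shift:
Δλ = λ_C(1 - cos(129°))
Δλ = 2.4263 × (1 - cos(129°))
Δλ = 2.4263 × 1.6293
Δλ = 3.9532 pm

Percentage change:
(Δλ/λ₀) × 100 = (3.9532/22.9) × 100
= 17.2630%

(Intermediate values are shown rounded; full precision is carried through to the final answer.)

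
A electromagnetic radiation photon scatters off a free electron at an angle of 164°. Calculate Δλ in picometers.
4.7586 pm

Using the Compton scattering formula:
Δλ = λ_C(1 - cos θ)

where λ_C = h/(m_e·c) ≈ 2.4263 pm is the Compton wavelength of an electron.

For θ = 164°:
cos(164°) = -0.9613
1 - cos(164°) = 1.9613

Δλ = 2.4263 × 1.9613
Δλ = 4.7586 pm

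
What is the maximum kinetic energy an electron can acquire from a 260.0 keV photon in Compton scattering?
131.1350 keV

Maximum energy transfer occurs at θ = 180° (backscattering).

Initial photon: E₀ = 260.0 keV → λ₀ = 4.7686 pm

Maximum Compton shift (at 180°):
Δλ_max = 2λ_C = 2 × 2.4263 = 4.8526 pm

Final wavelength:
λ' = 4.7686 + 4.8526 = 9.6212 pm

Minimum photon energy (maximum energy to electron):
E'_min = hc/λ' = 128.8650 keV

Maximum electron kinetic energy:
K_max = E₀ - E'_min = 260.0000 - 128.8650 = 131.1350 keV

(Intermediate values are shown rounded; full precision is carried through to the final answer.)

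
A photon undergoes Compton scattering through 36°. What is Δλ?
0.4634 pm

Using the Compton scattering formula:
Δλ = λ_C(1 - cos θ)

where λ_C = h/(m_e·c) ≈ 2.4263 pm is the Compton wavelength of an electron.

For θ = 36°:
cos(36°) = 0.8090
1 - cos(36°) = 0.1910

Δλ = 2.4263 × 0.1910
Δλ = 0.4634 pm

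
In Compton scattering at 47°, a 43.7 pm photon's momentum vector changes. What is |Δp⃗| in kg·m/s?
1.1990e-23 kg·m/s

Photon momentum magnitude is p = h/λ.

Initial momentum:
p₀ = h/λ = 6.6261e-34/4.3700e-11 = 1.5163e-23 kg·m/s

After scattering:
λ' = λ + Δλ = 43.7 + 0.7716 = 44.4716 pm
p' = h/λ' = 6.6261e-34/4.4472e-11 = 1.4900e-23 kg·m/s

Momentum is a vector; the scattered photon's direction makes angle θ = 47° with the incident direction. The magnitude of the vector change Δp⃗ = p⃗₀ − p⃗' is found from the law of cosines:
|Δp⃗|² = p₀² + p'² − 2p₀p'cos θ
|Δp⃗|² = (1.5163e-23)² + (1.4900e-23)² − 2·1.5163e-23·1.4900e-23·cos(47°)
|Δp⃗| = 1.1990e-23 kg·m/s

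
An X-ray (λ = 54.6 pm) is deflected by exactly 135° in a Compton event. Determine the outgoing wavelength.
58.7420 pm

Using the Compton formula: λ' = λ + λ_C(1 − cos θ)

For θ = 135°, cos θ = -√2/2 (exact) ≈ -0.7071, so:
1 − cos 135° = 1 − (-√2/2) ≈ 1.7071

Δλ = λ_C × 1.7071 = 2.4263 × 1.7071 = 4.1420 pm

λ' = 54.6 + 4.1420 = 58.7420 pm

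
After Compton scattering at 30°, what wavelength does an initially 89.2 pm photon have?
89.5251 pm

Using the Compton formula: λ' = λ + λ_C(1 − cos θ)

For θ = 30°, cos θ = √3/2 (exact) ≈ 0.8660, so:
1 − cos 30° = 1 − (√3/2) ≈ 0.1340

Δλ = λ_C × 0.1340 = 2.4263 × 0.1340 = 0.3251 pm

λ' = 89.2 + 0.3251 = 89.5251 pm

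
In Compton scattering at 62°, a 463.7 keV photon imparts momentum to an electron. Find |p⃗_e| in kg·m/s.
2.2466e-22 kg·m/s

The electron is initially at rest, so by conservation of momentum:
p⃗_e = p⃗₀ − p⃗'  (incident photon momentum minus scattered photon momentum)

Photon momentum magnitudes (p = h/λ = E/c):
λ₀ = hc/E₀ = 2.6738 pm → p₀ = h/λ₀ = 2.4781e-22 kg·m/s
Δλ = λ_C(1 − cos 62°) = 1.2872 pm
λ' = 3.9610 pm → p' = h/λ' = 1.6728e-22 kg·m/s

The scattered photon makes angle θ = 62° with the incident direction, so by the law of cosines:
|p⃗_e|² = p₀² + p'² − 2p₀p'cos θ
|p⃗_e|² = (2.4781e-22)² + (1.6728e-22)² − 2·2.4781e-22·1.6728e-22·cos(62°)
|p⃗_e| = 2.2466e-22 kg·m/s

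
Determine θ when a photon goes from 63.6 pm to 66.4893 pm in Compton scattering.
101.00°

First find the wavelength shift:
Δλ = λ' - λ = 66.4893 - 63.6 = 2.8893 pm

Using Δλ = λ_C(1 - cos θ), with λ_C = h/(m_e·c) ≈ 2.42631024 pm:
cos θ = 1 - Δλ/λ_C
cos θ = 1 - 2.8893/2.42631024
cos θ = -0.190821

θ = arccos(-0.190821)
θ = 101.00°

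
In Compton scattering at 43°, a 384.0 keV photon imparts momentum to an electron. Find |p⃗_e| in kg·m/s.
1.4148e-22 kg·m/s

The electron is initially at rest, so by conservation of momentum:
p⃗_e = p⃗₀ − p⃗'  (incident photon momentum minus scattered photon momentum)

Photon momentum magnitudes (p = h/λ = E/c):
λ₀ = hc/E₀ = 3.2288 pm → p₀ = h/λ₀ = 2.0522e-22 kg·m/s
Δλ = λ_C(1 − cos 43°) = 0.6518 pm
λ' = 3.8806 pm → p' = h/λ' = 1.7075e-22 kg·m/s

The scattered photon makes angle θ = 43° with the incident direction, so by the law of cosines:
|p⃗_e|² = p₀² + p'² − 2p₀p'cos θ
|p⃗_e|² = (2.0522e-22)² + (1.7075e-22)² − 2·2.0522e-22·1.7075e-22·cos(43°)
|p⃗_e| = 1.4148e-22 kg·m/s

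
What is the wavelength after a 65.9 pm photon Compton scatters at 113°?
69.2743 pm

Using the Compton scattering formula:
λ' = λ + Δλ = λ + λ_C(1 - cos θ)

Given:
- Initial wavelength λ = 65.9 pm
- Scattering angle θ = 113°
- Compton wavelength λ_C ≈ 2.4263 pm

Calculate the shift:
Δλ = 2.4263 × (1 - cos(113°))
Δλ = 2.4263 × 1.3907
Δλ = 3.3743 pm

Final wavelength:
λ' = 65.9 + 3.3743 = 69.2743 pm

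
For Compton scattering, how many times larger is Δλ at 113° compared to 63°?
113° produces the larger shift by a factor of 2.547

Calculate both shifts using Δλ = λ_C(1 - cos θ):

For θ₁ = 63°:
Δλ₁ = 2.4263 × (1 - cos(63°))
Δλ₁ = 2.4263 × 0.5460
Δλ₁ = 1.3248 pm

For θ₂ = 113°:
Δλ₂ = 2.4263 × (1 - cos(113°))
Δλ₂ = 2.4263 × 1.3907
Δλ₂ = 3.3743 pm

The 113° angle produces the larger shift.
Ratio: 3.3743/1.3248 = 2.547

(Intermediate values are shown rounded; full precision is carried through to the final answer.)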